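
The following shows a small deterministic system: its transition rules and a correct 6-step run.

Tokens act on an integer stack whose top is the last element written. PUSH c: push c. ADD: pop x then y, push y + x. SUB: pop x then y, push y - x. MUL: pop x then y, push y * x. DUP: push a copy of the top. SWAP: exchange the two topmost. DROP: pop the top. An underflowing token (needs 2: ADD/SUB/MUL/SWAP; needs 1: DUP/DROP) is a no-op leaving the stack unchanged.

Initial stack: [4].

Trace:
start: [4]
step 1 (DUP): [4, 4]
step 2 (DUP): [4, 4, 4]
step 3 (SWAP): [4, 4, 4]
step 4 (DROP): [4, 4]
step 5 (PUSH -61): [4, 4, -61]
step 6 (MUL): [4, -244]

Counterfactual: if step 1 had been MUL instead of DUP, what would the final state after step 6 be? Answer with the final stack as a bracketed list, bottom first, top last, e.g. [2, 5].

[-244]

(re-executing from step 1 with the substitution; state before step 1: [4])
step 1 (MUL): [4]
step 2 (DUP): [4, 4]
step 3 (SWAP): [4, 4]
step 4 (DROP): [4]
step 5 (PUSH -61): [4, -61]
step 6 (MUL): [-244]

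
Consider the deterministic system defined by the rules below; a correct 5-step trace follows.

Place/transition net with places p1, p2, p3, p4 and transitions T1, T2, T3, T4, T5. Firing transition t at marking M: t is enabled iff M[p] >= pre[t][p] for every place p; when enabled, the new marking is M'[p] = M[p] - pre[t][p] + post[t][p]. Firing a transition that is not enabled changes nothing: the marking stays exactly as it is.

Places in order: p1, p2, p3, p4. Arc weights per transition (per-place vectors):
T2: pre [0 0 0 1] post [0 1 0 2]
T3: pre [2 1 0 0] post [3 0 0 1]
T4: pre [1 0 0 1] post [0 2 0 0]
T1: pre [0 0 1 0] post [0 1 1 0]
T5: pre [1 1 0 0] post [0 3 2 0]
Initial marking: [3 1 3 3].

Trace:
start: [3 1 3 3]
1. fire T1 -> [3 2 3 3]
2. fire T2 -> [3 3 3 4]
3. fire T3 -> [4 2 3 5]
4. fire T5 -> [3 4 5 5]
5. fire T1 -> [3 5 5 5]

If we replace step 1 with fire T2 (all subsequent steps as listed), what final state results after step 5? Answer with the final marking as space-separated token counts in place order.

3 5 5 6

(re-executing from step 1 with the substitution; state before step 1: [3 1 3 3])
1. fire T2 -> [3 2 3 4]
2. fire T2 -> [3 3 3 5]
3. fire T3 -> [4 2 3 6]
4. fire T5 -> [3 4 5 6]
5. fire T1 -> [3 5 5 6]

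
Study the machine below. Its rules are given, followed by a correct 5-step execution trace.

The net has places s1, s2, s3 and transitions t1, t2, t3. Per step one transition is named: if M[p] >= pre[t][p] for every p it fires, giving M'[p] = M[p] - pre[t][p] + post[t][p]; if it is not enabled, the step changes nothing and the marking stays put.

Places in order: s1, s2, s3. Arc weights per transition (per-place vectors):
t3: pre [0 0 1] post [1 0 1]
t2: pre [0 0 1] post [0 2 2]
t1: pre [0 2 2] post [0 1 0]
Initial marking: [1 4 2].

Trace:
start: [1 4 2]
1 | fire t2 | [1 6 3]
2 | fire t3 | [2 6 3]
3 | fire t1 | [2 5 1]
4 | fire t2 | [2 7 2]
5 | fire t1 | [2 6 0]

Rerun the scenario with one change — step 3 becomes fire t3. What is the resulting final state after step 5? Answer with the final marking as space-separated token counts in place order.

3 7 2

(re-executing from step 3 with the substitution; state before step 3: [2 6 3])
3 | fire t3 | [3 6 3]
4 | fire t2 | [3 8 4]
5 | fire t1 | [3 7 2]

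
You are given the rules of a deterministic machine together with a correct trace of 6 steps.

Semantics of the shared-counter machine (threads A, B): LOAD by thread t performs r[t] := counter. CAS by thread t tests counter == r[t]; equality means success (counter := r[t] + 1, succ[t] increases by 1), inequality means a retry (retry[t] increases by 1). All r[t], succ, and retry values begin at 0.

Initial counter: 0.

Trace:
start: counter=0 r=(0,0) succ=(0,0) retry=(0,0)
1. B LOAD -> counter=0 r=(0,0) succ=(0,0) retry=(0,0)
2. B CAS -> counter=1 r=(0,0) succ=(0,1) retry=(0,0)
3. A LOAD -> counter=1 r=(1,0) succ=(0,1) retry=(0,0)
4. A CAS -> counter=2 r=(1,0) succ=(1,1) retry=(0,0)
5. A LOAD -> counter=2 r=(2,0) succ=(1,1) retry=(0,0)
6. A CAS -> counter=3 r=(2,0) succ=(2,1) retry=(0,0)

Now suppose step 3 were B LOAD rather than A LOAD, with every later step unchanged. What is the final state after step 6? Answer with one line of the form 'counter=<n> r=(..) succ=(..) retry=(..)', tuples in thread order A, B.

(re-executing from step 3 with the substitution; state before step 3: counter=1 r=(0,0) succ=(0,1) retry=(0,0))
3. B LOAD -> counter=1 r=(0,1) succ=(0,1) retry=(0,0)
4. A CAS -> counter=1 r=(0,1) succ=(0,1) retry=(1,0)
5. A LOAD -> counter=1 r=(1,1) succ=(0,1) retry=(1,0)
6. A CAS -> counter=2 r=(1,1) succ=(1,1) retry=(1,0)

counter=2 r=(1,1) succ=(1,1) retry=(1,0)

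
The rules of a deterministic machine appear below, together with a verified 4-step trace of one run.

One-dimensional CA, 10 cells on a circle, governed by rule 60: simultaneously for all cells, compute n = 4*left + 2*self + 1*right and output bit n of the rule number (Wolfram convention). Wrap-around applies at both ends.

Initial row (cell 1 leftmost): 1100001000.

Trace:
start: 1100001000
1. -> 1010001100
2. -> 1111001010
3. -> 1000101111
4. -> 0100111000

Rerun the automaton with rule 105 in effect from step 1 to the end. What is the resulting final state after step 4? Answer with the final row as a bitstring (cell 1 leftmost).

0110110100

(re-executing steps 1..4 under rule 105; state before step 1: 1100001000)
1. -> 1101100010
2. -> 1111101001
3. -> 0000110001
4. -> 0110110100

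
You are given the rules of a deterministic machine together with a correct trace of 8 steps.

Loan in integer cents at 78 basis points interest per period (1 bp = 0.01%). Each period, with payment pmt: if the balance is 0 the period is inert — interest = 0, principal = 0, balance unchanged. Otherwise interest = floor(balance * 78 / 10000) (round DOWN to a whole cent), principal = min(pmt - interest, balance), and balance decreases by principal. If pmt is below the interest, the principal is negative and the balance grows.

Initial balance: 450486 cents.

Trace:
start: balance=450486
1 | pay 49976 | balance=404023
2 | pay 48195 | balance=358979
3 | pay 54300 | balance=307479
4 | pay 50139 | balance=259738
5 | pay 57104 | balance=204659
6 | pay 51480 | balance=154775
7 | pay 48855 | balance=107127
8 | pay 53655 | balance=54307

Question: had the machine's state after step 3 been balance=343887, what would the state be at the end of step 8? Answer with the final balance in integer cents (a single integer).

92157

state after step 3 := balance=343887
4 | pay 50139 | balance=296430
5 | pay 57104 | balance=241638
6 | pay 51480 | balance=192042
7 | pay 48855 | balance=144684
8 | pay 53655 | balance=92157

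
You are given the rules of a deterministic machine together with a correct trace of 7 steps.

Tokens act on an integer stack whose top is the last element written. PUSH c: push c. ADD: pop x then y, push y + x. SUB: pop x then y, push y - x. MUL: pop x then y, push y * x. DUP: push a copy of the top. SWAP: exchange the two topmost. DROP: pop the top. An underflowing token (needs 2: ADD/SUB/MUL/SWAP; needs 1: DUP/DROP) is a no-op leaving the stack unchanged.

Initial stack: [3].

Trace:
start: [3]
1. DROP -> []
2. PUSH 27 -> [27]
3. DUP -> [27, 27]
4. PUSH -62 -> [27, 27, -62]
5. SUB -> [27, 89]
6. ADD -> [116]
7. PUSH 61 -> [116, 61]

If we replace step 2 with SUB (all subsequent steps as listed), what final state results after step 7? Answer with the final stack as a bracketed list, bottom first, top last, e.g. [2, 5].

[-62, 61]

(re-executing from step 2 with the substitution; state before step 2: [])
2. SUB -> []
3. DUP -> []
4. PUSH -62 -> [-62]
5. SUB -> [-62]
6. ADD -> [-62]
7. PUSH 61 -> [-62, 61]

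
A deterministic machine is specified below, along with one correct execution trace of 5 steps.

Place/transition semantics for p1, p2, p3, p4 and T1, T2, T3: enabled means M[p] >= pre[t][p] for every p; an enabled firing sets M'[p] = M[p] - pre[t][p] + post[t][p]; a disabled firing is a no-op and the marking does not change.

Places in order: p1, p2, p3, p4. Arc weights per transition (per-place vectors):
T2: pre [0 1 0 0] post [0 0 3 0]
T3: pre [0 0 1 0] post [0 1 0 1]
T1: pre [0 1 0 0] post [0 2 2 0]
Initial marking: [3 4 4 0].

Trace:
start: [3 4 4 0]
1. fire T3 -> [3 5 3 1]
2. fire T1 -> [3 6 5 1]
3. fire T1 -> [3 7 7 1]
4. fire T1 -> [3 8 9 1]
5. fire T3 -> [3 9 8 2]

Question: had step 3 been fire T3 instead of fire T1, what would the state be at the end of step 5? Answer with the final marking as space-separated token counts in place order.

(re-executing from step 3 with the substitution; state before step 3: [3 6 5 1])
3. fire T3 -> [3 7 4 2]
4. fire T1 -> [3 8 6 2]
5. fire T3 -> [3 9 5 3]

3 9 5 3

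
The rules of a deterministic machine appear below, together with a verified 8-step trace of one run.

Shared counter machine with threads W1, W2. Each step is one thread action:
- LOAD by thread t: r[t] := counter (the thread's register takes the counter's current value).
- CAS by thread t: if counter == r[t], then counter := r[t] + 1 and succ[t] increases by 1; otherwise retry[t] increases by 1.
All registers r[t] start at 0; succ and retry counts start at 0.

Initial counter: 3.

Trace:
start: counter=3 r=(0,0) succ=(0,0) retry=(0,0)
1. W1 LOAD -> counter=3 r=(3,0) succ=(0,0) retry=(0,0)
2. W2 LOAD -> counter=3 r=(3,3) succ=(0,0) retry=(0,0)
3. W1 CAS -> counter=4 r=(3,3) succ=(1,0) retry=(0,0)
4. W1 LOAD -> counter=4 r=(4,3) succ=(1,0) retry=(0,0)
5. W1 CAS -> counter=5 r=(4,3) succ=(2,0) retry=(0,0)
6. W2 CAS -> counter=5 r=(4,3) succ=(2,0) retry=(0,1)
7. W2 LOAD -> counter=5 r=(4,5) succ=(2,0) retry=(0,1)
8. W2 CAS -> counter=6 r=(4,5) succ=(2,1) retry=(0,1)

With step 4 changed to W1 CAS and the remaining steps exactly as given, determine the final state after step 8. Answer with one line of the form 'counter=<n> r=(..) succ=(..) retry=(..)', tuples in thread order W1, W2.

(re-executing from step 4 with the substitution; state before step 4: counter=4 r=(3,3) succ=(1,0) retry=(0,0))
4. W1 CAS -> counter=4 r=(3,3) succ=(1,0) retry=(1,0)
5. W1 CAS -> counter=4 r=(3,3) succ=(1,0) retry=(2,0)
6. W2 CAS -> counter=4 r=(3,3) succ=(1,0) retry=(2,1)
7. W2 LOAD -> counter=4 r=(3,4) succ=(1,0) retry=(2,1)
8. W2 CAS -> counter=5 r=(3,4) succ=(1,1) retry=(2,1)

counter=5 r=(3,4) succ=(1,1) retry=(2,1)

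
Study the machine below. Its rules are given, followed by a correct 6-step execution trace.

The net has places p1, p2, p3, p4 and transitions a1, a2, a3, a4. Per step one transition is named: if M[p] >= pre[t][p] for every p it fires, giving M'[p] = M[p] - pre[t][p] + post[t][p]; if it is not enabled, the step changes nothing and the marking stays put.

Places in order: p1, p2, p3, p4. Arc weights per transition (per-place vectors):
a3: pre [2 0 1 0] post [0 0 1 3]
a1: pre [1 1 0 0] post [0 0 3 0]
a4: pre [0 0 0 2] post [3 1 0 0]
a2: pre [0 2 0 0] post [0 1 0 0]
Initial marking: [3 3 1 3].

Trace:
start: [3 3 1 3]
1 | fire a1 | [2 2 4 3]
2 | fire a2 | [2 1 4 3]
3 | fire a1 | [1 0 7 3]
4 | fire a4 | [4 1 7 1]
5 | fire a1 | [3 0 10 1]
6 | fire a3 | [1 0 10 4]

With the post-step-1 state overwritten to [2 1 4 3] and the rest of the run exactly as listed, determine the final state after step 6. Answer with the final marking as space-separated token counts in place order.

1 0 10 4

state after step 1 := [2 1 4 3]
2 | fire a2 | [2 1 4 3]
3 | fire a1 | [1 0 7 3]
4 | fire a4 | [4 1 7 1]
5 | fire a1 | [3 0 10 1]
6 | fire a3 | [1 0 10 4]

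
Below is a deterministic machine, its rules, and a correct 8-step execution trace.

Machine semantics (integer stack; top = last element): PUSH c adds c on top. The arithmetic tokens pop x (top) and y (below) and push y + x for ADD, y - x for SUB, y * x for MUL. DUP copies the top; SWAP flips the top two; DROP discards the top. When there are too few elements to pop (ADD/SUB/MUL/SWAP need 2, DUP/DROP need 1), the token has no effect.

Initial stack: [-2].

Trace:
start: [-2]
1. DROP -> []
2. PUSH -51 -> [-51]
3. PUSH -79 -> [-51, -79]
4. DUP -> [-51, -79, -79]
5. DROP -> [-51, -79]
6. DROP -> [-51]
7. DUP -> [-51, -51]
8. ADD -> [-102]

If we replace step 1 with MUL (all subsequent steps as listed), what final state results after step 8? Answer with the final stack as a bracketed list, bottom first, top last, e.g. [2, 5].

(re-executing from step 1 with the substitution; state before step 1: [-2])
1. MUL -> [-2]
2. PUSH -51 -> [-2, -51]
3. PUSH -79 -> [-2, -51, -79]
4. DUP -> [-2, -51, -79, -79]
5. DROP -> [-2, -51, -79]
6. DROP -> [-2, -51]
7. DUP -> [-2, -51, -51]
8. ADD -> [-2, -102]

[-2, -102]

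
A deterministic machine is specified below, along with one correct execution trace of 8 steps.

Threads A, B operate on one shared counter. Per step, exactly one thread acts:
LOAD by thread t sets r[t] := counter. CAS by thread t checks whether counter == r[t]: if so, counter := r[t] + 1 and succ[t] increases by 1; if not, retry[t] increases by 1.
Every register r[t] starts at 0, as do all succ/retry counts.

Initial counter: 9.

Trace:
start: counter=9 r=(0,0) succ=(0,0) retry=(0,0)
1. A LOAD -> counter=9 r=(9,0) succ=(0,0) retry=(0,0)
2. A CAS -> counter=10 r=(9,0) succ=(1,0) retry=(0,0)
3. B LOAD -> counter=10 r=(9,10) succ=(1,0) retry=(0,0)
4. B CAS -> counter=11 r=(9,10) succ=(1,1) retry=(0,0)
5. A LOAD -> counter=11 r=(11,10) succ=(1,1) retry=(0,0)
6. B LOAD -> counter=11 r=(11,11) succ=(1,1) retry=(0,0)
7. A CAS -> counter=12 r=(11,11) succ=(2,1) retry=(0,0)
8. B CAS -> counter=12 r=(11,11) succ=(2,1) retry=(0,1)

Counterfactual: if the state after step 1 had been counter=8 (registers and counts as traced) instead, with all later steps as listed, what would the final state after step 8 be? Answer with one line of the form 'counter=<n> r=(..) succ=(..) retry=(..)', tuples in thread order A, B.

state after step 1 := counter=8 r=(9,0) succ=(0,0) retry=(0,0)
2. A CAS -> counter=8 r=(9,0) succ=(0,0) retry=(1,0)
3. B LOAD -> counter=8 r=(9,8) succ=(0,0) retry=(1,0)
4. B CAS -> counter=9 r=(9,8) succ=(0,1) retry=(1,0)
5. A LOAD -> counter=9 r=(9,8) succ=(0,1) retry=(1,0)
6. B LOAD -> counter=9 r=(9,9) succ=(0,1) retry=(1,0)
7. A CAS -> counter=10 r=(9,9) succ=(1,1) retry=(1,0)
8. B CAS -> counter=10 r=(9,9) succ=(1,1) retry=(1,1)

counter=10 r=(9,9) succ=(1,1) retry=(1,1)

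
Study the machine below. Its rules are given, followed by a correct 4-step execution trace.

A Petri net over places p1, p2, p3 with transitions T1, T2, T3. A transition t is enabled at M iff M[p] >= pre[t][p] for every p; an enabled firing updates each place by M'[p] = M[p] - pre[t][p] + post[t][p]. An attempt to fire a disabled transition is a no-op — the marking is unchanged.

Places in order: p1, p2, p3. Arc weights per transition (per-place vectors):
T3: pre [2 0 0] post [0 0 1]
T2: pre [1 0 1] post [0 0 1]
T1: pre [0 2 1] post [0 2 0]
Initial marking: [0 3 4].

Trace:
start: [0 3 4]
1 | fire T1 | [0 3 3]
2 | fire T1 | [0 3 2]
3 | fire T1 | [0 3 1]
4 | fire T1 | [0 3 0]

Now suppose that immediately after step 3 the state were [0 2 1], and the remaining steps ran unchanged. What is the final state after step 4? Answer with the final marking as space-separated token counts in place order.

state after step 3 := [0 2 1]
4 | fire T1 | [0 2 0]

0 2 0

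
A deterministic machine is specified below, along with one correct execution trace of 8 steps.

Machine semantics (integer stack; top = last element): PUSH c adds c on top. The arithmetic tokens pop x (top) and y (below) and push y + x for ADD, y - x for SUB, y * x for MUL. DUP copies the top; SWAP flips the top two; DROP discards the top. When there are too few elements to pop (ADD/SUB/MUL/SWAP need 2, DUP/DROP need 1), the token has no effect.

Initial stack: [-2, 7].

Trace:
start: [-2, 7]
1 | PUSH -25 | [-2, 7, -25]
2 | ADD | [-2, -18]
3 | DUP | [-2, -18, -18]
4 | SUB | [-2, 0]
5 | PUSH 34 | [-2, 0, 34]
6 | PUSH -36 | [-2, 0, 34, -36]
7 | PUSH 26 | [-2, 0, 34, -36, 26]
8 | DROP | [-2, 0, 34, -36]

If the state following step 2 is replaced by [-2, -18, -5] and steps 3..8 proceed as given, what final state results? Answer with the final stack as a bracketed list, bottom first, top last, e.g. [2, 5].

[-2, -18, 0, 34, -36]

state after step 2 := [-2, -18, -5]
3 | DUP | [-2, -18, -5, -5]
4 | SUB | [-2, -18, 0]
5 | PUSH 34 | [-2, -18, 0, 34]
6 | PUSH -36 | [-2, -18, 0, 34, -36]
7 | PUSH 26 | [-2, -18, 0, 34, -36, 26]
8 | DROP | [-2, -18, 0, 34, -36]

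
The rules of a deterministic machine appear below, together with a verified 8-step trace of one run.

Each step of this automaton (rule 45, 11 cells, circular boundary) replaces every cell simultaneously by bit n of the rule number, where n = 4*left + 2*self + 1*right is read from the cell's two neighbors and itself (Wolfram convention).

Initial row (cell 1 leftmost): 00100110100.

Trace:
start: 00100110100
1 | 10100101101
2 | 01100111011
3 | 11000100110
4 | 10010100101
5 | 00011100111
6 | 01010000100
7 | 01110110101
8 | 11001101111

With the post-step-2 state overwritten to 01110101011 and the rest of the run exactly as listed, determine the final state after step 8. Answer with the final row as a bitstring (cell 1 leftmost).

10101111010

state after step 2 := 01110101011
3 | 11001111110
4 | 10001000001
5 | 00101011101
6 | 00111110011
7 | 00100000010
8 | 10101111010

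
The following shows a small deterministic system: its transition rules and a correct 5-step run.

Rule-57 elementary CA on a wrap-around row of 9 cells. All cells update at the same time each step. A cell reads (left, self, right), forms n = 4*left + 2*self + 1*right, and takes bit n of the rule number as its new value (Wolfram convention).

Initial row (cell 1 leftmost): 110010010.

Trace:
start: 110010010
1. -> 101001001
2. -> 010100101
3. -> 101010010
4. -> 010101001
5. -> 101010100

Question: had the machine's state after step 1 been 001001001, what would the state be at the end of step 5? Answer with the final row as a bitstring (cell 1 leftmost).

state after step 1 := 001001001
2. -> 100100100
3. -> 010010010
4. -> 001001001
5. -> 100100100

100100100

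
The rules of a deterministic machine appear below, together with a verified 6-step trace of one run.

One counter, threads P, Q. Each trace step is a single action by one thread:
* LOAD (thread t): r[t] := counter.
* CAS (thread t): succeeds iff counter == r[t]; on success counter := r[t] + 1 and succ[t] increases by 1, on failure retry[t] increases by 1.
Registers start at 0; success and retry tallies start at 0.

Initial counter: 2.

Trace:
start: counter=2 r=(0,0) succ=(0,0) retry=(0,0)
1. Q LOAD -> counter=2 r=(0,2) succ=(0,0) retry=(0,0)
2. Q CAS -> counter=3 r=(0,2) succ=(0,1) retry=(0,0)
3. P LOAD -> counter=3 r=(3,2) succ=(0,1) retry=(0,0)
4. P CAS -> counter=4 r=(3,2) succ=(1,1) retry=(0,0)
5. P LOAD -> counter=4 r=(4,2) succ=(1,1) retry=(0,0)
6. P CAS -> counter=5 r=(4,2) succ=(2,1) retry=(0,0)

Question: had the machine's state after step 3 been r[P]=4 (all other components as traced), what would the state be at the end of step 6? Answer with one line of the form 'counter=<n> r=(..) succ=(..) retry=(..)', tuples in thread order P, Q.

counter=4 r=(3,2) succ=(1,1) retry=(1,0)

state after step 3 := counter=3 r=(4,2) succ=(0,1) retry=(0,0)
4. P CAS -> counter=3 r=(4,2) succ=(0,1) retry=(1,0)
5. P LOAD -> counter=3 r=(3,2) succ=(0,1) retry=(1,0)
6. P CAS -> counter=4 r=(3,2) succ=(1,1) retry=(1,0)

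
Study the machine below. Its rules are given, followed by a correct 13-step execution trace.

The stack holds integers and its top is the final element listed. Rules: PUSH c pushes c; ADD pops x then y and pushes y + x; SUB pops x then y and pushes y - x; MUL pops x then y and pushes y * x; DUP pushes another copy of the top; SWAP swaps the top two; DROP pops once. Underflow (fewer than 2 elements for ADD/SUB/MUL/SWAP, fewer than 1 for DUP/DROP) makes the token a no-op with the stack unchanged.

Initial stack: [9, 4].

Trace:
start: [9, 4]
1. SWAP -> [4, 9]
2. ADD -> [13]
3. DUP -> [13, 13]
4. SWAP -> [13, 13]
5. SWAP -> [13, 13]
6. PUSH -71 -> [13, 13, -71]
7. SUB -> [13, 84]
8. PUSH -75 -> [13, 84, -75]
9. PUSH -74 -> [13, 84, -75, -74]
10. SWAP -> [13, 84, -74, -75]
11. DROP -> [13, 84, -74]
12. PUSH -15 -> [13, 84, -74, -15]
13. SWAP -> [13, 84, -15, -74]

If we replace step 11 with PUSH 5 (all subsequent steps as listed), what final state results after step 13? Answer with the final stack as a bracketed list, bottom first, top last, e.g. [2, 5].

(re-executing from step 11 with the substitution; state before step 11: [13, 84, -74, -75])
11. PUSH 5 -> [13, 84, -74, -75, 5]
12. PUSH -15 -> [13, 84, -74, -75, 5, -15]
13. SWAP -> [13, 84, -74, -75, -15, 5]

[13, 84, -74, -75, -15, 5]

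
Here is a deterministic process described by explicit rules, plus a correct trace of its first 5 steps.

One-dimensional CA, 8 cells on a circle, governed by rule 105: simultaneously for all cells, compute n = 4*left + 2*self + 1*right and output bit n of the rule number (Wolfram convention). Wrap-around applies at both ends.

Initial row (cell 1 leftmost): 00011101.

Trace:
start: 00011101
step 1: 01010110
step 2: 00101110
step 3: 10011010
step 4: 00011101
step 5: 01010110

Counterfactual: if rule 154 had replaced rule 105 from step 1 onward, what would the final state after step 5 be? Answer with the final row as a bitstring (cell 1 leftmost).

10001011

(re-executing steps 1..5 under rule 154; state before step 1: 00011101)
step 1: 10111000
step 2: 00110101
step 3: 11100000
step 4: 11010001
step 5: 10001011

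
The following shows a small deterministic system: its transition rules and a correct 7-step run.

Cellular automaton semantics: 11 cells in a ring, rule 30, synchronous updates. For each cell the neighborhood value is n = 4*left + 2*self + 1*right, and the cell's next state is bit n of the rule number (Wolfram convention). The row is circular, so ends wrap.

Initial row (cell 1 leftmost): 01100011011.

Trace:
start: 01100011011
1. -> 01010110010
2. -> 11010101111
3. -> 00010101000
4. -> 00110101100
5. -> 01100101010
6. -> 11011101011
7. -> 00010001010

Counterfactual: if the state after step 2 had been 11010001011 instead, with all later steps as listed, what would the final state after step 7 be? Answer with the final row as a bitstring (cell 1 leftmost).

state after step 2 := 11010001011
3. -> 00011011010
4. -> 00110010011
5. -> 11101111110
6. -> 10001000000
7. -> 11011100001

11011100001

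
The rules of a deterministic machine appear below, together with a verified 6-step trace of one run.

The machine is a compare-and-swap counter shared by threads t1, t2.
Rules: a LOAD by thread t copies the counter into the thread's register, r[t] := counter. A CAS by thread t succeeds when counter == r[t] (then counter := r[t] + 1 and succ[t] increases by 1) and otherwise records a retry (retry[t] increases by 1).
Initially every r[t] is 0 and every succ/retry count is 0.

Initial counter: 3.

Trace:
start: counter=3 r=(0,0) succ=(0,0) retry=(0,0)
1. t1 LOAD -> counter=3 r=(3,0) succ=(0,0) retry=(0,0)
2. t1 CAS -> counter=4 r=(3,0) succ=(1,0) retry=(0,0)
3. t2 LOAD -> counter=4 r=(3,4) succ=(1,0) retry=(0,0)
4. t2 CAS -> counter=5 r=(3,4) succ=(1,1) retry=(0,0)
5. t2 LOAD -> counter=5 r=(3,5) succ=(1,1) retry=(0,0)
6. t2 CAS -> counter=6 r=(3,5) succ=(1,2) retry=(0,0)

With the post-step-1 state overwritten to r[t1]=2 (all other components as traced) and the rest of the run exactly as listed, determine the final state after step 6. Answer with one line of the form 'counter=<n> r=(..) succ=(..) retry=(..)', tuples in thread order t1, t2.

state after step 1 := counter=3 r=(2,0) succ=(0,0) retry=(0,0)
2. t1 CAS -> counter=3 r=(2,0) succ=(0,0) retry=(1,0)
3. t2 LOAD -> counter=3 r=(2,3) succ=(0,0) retry=(1,0)
4. t2 CAS -> counter=4 r=(2,3) succ=(0,1) retry=(1,0)
5. t2 LOAD -> counter=4 r=(2,4) succ=(0,1) retry=(1,0)
6. t2 CAS -> counter=5 r=(2,4) succ=(0,2) retry=(1,0)

counter=5 r=(2,4) succ=(0,2) retry=(1,0)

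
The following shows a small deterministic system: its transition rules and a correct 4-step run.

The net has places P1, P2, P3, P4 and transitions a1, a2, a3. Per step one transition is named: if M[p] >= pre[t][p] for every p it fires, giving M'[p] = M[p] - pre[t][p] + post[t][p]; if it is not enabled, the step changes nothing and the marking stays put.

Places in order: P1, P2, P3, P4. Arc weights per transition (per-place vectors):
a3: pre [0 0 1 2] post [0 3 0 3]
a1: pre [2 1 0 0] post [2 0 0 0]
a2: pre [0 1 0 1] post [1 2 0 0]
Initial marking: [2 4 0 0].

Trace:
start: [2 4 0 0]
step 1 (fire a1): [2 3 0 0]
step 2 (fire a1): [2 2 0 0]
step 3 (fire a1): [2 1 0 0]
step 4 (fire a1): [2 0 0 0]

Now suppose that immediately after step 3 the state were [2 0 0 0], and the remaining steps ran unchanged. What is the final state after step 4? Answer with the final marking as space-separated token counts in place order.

state after step 3 := [2 0 0 0]
step 4 (fire a1): [2 0 0 0]

2 0 0 0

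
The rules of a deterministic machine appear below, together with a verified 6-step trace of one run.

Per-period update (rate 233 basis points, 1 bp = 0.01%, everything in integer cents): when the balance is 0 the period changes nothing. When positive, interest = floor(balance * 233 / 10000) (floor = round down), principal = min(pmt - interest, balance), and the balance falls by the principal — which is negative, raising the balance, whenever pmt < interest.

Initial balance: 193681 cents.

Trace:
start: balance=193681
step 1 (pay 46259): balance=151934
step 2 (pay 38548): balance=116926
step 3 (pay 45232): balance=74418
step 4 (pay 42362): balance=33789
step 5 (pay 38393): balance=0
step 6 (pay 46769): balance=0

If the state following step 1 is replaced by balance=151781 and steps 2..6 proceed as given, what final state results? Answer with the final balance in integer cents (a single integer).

state after step 1 := balance=151781
step 2 (pay 38548): balance=116769
step 3 (pay 45232): balance=74257
step 4 (pay 42362): balance=33625
step 5 (pay 38393): balance=0
step 6 (pay 46769): balance=0

0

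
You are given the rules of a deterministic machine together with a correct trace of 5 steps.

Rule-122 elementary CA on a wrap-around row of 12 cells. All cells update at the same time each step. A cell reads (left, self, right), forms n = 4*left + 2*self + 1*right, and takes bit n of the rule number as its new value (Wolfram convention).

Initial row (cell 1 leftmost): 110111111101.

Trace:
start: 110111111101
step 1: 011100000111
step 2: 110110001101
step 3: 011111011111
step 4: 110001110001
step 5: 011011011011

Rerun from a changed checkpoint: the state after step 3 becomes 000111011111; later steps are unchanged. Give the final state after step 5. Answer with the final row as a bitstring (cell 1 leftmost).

state after step 3 := 000111011111
step 4: 101101110001
step 5: 111111011011

111111011011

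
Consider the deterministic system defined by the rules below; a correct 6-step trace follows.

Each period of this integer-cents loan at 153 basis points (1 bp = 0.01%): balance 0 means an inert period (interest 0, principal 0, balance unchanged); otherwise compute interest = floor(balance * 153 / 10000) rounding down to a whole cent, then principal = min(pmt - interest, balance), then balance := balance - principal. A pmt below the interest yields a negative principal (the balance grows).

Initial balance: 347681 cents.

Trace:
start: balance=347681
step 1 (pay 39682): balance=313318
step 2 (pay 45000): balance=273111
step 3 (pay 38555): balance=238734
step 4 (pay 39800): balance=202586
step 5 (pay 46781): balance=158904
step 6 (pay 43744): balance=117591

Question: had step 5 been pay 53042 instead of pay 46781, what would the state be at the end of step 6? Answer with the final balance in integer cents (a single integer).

111234

(re-executing from step 5 with the substitution; state before step 5: balance=202586)
step 5 (pay 53042): balance=152643
step 6 (pay 43744): balance=111234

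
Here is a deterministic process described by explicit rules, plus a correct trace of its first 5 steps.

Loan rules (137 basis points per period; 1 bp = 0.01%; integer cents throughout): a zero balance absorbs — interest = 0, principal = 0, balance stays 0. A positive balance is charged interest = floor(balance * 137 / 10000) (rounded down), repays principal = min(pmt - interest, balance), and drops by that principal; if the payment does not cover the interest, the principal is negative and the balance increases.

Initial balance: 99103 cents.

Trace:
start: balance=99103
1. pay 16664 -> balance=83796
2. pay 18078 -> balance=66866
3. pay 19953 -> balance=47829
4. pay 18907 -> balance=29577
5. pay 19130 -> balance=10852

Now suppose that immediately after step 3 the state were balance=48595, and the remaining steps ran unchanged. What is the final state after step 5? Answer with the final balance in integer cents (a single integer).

11638

state after step 3 := balance=48595
4. pay 18907 -> balance=30353
5. pay 19130 -> balance=11638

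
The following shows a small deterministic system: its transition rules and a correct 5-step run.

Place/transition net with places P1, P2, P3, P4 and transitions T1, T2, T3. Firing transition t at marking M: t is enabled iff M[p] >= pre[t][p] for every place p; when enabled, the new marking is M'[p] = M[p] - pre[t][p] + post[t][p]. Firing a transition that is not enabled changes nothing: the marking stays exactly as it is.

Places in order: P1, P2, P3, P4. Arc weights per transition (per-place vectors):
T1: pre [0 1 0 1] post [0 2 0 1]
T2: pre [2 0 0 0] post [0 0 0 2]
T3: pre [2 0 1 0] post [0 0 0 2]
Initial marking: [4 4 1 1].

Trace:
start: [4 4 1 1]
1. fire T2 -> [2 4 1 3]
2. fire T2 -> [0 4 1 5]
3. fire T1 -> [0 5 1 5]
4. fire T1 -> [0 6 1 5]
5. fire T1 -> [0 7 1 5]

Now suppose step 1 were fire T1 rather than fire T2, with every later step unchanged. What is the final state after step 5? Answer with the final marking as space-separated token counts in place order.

2 8 1 3

(re-executing from step 1 with the substitution; state before step 1: [4 4 1 1])
1. fire T1 -> [4 5 1 1]
2. fire T2 -> [2 5 1 3]
3. fire T1 -> [2 6 1 3]
4. fire T1 -> [2 7 1 3]
5. fire T1 -> [2 8 1 3]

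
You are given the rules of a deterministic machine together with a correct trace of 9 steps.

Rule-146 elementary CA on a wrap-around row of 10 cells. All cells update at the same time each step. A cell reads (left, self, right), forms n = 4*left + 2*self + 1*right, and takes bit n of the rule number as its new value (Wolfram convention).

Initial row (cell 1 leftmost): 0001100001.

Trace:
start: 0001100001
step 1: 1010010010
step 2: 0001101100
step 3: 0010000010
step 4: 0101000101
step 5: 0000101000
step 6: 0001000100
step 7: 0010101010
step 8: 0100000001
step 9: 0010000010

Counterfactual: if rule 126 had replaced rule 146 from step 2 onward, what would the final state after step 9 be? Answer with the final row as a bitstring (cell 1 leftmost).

0000000000

(re-executing steps 2..9 under rule 126; state before step 2: 1010010010)
step 2: 1111111111
step 3: 0000000000
step 4: 0000000000
step 5: 0000000000
step 6: 0000000000
step 7: 0000000000
step 8: 0000000000
step 9: 0000000000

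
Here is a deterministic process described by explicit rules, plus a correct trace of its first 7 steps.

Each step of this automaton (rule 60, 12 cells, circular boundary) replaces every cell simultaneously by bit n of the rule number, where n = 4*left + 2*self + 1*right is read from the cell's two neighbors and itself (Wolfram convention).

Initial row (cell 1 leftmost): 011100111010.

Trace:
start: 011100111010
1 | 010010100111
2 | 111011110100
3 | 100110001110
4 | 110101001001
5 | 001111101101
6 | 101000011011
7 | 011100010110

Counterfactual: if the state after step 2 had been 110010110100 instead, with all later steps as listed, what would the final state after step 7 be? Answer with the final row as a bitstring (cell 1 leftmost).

010001000000

state after step 2 := 110010110100
3 | 101011101110
4 | 111110011001
5 | 000001010101
6 | 100001111111
7 | 010001000000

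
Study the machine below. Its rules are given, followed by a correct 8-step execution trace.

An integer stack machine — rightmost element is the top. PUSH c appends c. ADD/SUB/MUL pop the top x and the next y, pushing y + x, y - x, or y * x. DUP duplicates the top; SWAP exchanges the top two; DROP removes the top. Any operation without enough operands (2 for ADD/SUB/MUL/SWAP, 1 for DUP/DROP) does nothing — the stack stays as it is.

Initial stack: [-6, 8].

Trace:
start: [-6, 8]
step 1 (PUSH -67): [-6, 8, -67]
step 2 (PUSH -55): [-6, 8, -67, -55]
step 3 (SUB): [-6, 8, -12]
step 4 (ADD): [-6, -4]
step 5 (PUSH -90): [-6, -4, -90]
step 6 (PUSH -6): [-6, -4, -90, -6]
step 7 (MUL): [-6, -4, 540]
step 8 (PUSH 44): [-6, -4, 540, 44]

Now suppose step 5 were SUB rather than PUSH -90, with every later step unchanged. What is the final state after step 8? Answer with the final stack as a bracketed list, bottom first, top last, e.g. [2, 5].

(re-executing from step 5 with the substitution; state before step 5: [-6, -4])
step 5 (SUB): [-2]
step 6 (PUSH -6): [-2, -6]
step 7 (MUL): [12]
step 8 (PUSH 44): [12, 44]

[12, 44]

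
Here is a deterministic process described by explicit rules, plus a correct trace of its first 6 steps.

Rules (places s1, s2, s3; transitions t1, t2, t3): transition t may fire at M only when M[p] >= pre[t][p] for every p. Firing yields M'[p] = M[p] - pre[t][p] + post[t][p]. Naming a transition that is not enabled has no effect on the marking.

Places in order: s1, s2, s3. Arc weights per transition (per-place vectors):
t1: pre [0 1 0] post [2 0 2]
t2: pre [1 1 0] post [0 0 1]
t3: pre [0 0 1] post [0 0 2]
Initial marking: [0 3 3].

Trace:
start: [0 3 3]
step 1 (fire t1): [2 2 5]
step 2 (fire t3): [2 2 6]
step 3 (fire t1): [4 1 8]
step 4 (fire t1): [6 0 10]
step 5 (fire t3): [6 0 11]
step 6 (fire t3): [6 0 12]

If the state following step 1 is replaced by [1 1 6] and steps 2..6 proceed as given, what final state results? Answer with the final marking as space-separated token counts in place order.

3 0 11

state after step 1 := [1 1 6]
step 2 (fire t3): [1 1 7]
step 3 (fire t1): [3 0 9]
step 4 (fire t1): [3 0 9]
step 5 (fire t3): [3 0 10]
step 6 (fire t3): [3 0 11]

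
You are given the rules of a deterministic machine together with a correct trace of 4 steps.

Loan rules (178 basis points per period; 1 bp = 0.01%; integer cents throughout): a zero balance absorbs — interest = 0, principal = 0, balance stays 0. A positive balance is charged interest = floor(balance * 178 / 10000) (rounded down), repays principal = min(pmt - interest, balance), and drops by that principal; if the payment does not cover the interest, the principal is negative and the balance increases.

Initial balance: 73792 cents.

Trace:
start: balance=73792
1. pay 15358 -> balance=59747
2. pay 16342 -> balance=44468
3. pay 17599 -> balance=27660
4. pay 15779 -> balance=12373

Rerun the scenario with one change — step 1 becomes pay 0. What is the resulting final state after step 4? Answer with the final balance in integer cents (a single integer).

28565

(re-executing from step 1 with the substitution; state before step 1: balance=73792)
1. pay 0 -> balance=75105
2. pay 16342 -> balance=60099
3. pay 17599 -> balance=43569
4. pay 15779 -> balance=28565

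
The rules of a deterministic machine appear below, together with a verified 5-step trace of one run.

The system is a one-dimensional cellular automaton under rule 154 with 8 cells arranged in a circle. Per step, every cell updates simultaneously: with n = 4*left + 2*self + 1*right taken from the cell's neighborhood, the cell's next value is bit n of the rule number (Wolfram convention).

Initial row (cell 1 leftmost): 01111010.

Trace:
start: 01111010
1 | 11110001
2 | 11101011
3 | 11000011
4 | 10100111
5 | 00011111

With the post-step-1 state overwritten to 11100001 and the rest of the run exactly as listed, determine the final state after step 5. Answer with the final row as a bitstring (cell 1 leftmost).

00011110

state after step 1 := 11100001
2 | 11010011
3 | 10001111
4 | 01011111
5 | 00011110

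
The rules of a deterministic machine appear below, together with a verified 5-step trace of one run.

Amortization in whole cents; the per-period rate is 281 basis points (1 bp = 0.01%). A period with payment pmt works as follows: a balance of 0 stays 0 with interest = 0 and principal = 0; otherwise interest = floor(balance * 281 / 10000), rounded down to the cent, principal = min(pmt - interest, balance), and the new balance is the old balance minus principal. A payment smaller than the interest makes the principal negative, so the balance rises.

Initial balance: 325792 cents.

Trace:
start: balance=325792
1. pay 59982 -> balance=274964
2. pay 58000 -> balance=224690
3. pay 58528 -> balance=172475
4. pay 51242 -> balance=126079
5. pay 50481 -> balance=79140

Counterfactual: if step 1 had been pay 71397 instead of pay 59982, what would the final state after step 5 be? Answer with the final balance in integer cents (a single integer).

66388

(re-executing from step 1 with the substitution; state before step 1: balance=325792)
1. pay 71397 -> balance=263549
2. pay 58000 -> balance=212954
3. pay 58528 -> balance=160410
4. pay 51242 -> balance=113675
5. pay 50481 -> balance=66388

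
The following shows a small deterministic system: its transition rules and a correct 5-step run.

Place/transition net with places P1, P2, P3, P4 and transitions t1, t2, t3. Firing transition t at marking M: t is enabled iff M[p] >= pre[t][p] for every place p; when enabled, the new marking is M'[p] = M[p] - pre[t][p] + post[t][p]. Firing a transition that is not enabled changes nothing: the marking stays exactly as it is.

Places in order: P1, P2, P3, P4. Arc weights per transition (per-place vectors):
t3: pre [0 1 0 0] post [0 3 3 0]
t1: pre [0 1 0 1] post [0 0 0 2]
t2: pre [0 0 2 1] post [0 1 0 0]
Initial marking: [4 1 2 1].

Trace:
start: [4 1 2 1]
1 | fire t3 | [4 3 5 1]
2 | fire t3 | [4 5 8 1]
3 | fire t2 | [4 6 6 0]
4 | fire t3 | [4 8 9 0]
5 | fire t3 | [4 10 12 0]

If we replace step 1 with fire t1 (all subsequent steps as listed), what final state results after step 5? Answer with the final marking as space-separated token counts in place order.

4 5 6 1

(re-executing from step 1 with the substitution; state before step 1: [4 1 2 1])
1 | fire t1 | [4 0 2 2]
2 | fire t3 | [4 0 2 2]
3 | fire t2 | [4 1 0 1]
4 | fire t3 | [4 3 3 1]
5 | fire t3 | [4 5 6 1]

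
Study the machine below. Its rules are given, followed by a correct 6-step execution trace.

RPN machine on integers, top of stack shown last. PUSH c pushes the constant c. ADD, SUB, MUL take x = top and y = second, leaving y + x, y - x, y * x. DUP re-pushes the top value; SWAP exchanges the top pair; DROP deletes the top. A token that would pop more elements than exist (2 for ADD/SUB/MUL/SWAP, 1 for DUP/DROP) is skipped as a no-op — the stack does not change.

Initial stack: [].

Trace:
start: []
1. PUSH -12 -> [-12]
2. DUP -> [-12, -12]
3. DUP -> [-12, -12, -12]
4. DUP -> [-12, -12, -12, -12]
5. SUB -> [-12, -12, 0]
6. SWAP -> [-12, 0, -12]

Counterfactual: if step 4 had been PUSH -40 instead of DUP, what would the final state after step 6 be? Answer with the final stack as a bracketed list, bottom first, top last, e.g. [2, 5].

(re-executing from step 4 with the substitution; state before step 4: [-12, -12, -12])
4. PUSH -40 -> [-12, -12, -12, -40]
5. SUB -> [-12, -12, 28]
6. SWAP -> [-12, 28, -12]

[-12, 28, -12]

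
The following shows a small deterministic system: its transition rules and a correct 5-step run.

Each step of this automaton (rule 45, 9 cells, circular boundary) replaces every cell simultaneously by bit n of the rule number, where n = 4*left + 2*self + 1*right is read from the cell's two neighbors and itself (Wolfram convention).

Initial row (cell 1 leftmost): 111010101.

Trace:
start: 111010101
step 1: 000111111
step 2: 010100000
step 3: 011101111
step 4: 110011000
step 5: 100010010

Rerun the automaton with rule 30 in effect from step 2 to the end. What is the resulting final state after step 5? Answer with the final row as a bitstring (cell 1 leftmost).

111010010

(re-executing steps 2..5 under rule 30; state before step 2: 000111111)
step 2: 101100000
step 3: 101010001
step 4: 001011011
step 5: 111010010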